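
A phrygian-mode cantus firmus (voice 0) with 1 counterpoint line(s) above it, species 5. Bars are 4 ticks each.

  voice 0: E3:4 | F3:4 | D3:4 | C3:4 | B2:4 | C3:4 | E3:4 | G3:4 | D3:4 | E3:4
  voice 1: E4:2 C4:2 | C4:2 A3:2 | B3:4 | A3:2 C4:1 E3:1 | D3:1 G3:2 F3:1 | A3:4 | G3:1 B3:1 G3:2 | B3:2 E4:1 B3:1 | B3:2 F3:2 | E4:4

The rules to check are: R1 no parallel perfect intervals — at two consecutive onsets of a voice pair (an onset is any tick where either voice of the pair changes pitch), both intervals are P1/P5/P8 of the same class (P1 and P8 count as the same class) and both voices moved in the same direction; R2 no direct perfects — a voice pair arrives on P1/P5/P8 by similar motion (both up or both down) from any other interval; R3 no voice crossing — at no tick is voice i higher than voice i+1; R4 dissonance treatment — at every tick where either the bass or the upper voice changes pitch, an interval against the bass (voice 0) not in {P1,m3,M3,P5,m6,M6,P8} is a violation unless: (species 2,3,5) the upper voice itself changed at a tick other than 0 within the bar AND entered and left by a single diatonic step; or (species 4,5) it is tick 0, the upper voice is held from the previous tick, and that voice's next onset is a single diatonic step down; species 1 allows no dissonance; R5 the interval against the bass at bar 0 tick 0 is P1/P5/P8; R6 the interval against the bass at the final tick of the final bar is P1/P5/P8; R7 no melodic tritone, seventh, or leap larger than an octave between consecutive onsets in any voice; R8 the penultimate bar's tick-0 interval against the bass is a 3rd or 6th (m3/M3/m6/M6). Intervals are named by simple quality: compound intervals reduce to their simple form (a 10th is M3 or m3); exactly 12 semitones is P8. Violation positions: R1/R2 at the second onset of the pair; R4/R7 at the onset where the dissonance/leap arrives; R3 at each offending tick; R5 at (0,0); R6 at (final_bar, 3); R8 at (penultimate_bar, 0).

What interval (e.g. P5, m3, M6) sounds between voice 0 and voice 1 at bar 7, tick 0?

M3

voice 0=G3 voice 1=B3 -> M3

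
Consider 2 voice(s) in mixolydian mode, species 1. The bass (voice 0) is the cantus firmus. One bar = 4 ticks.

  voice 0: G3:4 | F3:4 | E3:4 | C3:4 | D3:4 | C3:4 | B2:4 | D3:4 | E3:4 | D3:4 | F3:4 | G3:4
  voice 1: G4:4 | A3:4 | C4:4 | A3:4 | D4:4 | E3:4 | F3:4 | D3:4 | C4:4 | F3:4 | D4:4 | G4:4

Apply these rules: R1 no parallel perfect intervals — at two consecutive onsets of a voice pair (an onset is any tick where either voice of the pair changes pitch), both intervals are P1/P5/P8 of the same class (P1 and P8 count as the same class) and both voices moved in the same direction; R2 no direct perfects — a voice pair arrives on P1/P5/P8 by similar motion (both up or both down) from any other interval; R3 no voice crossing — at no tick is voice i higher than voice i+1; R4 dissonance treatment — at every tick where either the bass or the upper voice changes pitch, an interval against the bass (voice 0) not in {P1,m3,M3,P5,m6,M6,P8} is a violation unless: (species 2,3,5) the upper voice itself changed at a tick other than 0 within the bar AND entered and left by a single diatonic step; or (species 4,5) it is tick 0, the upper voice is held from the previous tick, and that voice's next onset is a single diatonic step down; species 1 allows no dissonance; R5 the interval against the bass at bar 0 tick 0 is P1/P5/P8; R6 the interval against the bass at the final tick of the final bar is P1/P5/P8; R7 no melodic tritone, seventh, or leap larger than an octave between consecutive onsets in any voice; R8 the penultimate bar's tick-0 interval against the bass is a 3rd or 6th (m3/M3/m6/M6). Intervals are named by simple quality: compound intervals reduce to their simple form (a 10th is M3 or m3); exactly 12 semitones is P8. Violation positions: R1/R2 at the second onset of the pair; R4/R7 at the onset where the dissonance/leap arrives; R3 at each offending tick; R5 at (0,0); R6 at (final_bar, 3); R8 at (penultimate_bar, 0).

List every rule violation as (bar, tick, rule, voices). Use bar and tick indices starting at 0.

(1, 0, R7, (1,))
(4, 0, R2, (0, 1))
(5, 0, R7, (1,))
(6, 0, R4, (0, 1))
(8, 0, R7, (1,))
(11, 0, R2, (0, 1))

bar 0: v0=G3 v1=G4 downbeat P8
bar 1: v0=F3 v1=A3 downbeat M3
bar 2: v0=E3 v1=C4 downbeat m6
bar 3: v0=C3 v1=A3 downbeat M6
bar 4: v0=D3 v1=D4 downbeat P8
bar 5: v0=C3 v1=E3 downbeat M3
bar 6: v0=B2 v1=F3 downbeat TT
bar 7: v0=D3 v1=D3 downbeat P1
bar 8: v0=E3 v1=C4 downbeat m6
bar 9: v0=D3 v1=F3 downbeat m3
bar 10: v0=F3 v1=D4 downbeat M6
bar 11: v0=G3 v1=G4 downbeat P8
  -> R7 @ bar 1 tick 0 v(1,): G4->A3 leap 10st
  -> R2 @ bar 4 tick 0 v(0, 1): C3/A3 M6 -> D3/D4 P8 similar
  -> R7 @ bar 5 tick 0 v(1,): D4->E3 leap 10st
  -> R4 @ bar 6 tick 0 v(0, 1): B2/F3 TT untreated
  -> R7 @ bar 8 tick 0 v(1,): D3->C4 leap 10st
  -> R2 @ bar 11 tick 0 v(0, 1): F3/D4 M6 -> G3/G4 P8 similar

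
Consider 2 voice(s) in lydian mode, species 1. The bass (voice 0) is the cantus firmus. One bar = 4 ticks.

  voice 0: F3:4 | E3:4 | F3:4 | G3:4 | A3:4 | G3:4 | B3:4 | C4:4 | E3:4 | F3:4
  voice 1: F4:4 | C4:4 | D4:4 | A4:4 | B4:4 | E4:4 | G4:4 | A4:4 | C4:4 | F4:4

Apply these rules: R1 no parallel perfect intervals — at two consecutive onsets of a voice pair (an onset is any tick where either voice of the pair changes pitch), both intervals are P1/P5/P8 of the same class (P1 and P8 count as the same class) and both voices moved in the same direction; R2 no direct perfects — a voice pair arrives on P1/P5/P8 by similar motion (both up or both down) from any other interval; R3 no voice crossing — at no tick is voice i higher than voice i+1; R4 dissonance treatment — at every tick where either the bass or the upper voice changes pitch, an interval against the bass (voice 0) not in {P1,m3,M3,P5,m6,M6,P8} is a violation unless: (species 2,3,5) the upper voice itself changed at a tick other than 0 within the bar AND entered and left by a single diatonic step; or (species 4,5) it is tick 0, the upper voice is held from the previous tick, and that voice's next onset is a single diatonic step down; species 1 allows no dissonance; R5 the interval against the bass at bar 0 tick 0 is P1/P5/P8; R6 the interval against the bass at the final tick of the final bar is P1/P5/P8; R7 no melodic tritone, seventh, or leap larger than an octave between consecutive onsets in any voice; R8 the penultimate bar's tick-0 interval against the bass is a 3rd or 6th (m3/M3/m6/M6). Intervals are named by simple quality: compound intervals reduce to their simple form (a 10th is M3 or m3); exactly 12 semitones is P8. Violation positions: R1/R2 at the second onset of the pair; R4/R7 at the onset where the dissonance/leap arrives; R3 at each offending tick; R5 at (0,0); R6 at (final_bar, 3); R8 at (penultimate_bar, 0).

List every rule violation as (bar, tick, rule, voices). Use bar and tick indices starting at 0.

(3, 0, R4, (0, 1))
(4, 0, R4, (0, 1))
(9, 0, R2, (0, 1))

bar 0: v0=F3 v1=F4 downbeat P8
bar 1: v0=E3 v1=C4 downbeat m6
bar 2: v0=F3 v1=D4 downbeat M6
bar 3: v0=G3 v1=A4 downbeat M2
bar 4: v0=A3 v1=B4 downbeat M2
bar 5: v0=G3 v1=E4 downbeat M6
bar 6: v0=B3 v1=G4 downbeat m6
bar 7: v0=C4 v1=A4 downbeat M6
bar 8: v0=E3 v1=C4 downbeat m6
bar 9: v0=F3 v1=F4 downbeat P8
  -> R4 @ bar 3 tick 0 v(0, 1): G3/A4 M2 untreated
  -> R4 @ bar 4 tick 0 v(0, 1): A3/B4 M2 untreated
  -> R2 @ bar 9 tick 0 v(0, 1): E3/C4 m6 -> F3/F4 P8 similar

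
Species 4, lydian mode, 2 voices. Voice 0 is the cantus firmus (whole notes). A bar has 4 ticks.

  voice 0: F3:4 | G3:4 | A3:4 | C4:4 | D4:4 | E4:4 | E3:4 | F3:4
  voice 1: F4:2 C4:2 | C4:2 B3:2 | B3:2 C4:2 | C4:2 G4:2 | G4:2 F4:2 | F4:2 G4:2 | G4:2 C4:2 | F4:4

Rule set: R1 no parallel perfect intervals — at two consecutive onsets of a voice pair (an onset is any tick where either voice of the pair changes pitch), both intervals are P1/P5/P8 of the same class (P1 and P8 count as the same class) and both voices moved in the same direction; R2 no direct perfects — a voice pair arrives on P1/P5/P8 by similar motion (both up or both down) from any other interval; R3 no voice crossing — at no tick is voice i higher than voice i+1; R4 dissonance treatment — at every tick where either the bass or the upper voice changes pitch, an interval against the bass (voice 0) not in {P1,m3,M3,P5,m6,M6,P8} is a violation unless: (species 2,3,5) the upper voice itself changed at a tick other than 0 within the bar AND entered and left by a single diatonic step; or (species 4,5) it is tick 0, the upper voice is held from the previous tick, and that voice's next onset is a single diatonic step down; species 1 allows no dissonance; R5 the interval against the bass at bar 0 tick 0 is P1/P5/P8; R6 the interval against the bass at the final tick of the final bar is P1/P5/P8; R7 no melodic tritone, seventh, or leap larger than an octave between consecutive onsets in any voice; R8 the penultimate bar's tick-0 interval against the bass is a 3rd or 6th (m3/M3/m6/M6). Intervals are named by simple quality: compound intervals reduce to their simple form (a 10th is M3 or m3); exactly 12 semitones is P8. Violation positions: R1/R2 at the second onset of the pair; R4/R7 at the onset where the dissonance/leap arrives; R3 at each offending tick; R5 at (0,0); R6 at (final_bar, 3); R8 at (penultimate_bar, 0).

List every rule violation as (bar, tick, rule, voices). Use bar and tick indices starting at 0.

(2, 0, R4, (0, 1))
(5, 0, R4, (0, 1))
(7, 0, R2, (0, 1))

bar 0: v0=F3 v1=F4 downbeat P8
bar 1: v0=G3 v1=C4 downbeat P4
bar 2: v0=A3 v1=B3 downbeat M2
bar 3: v0=C4 v1=C4 downbeat P1
bar 4: v0=D4 v1=G4 downbeat P4
bar 5: v0=E4 v1=F4 downbeat m2
bar 6: v0=E3 v1=G4 downbeat m3
bar 7: v0=F3 v1=F4 downbeat P8
  -> R4 @ bar 2 tick 0 v(0, 1): A3/B3 M2 untreated
  -> R4 @ bar 5 tick 0 v(0, 1): E4/F4 m2 untreated
  -> R2 @ bar 7 tick 0 v(0, 1): E3/C4 m6 -> F3/F4 P8 similar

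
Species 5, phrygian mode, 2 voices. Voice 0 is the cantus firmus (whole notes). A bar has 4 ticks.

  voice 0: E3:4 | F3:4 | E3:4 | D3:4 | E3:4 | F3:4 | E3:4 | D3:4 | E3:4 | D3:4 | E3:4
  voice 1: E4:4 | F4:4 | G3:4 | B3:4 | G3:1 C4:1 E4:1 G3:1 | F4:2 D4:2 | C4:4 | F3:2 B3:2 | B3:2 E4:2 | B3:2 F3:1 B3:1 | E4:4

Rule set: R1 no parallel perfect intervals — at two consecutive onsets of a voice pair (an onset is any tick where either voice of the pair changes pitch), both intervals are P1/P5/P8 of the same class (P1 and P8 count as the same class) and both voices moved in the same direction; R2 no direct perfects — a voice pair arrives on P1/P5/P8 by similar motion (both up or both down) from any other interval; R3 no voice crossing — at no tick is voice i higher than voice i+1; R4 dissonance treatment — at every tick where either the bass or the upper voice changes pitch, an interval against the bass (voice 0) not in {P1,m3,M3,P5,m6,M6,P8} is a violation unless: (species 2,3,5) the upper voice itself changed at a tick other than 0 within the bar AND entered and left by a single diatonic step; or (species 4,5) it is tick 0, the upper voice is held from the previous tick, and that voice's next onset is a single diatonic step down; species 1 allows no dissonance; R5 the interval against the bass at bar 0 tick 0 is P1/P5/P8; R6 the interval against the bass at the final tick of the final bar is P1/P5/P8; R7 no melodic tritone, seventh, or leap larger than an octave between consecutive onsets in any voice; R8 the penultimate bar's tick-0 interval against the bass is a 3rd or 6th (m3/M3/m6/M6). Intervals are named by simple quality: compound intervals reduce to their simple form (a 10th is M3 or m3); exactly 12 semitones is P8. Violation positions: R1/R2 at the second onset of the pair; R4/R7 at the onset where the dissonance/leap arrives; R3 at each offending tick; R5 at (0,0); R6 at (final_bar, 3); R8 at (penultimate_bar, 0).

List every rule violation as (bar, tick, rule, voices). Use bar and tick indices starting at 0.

(1, 0, R1, (0, 1))
(2, 0, R7, (1,))
(5, 0, R2, (0, 1))
(5, 0, R7, (1,))
(7, 2, R7, (1,))
(9, 2, R7, (1,))
(9, 3, R7, (1,))
(10, 0, R2, (0, 1))

bar 0: v0=E3 v1=E4 downbeat P8
bar 1: v0=F3 v1=F4 downbeat P8
bar 2: v0=E3 v1=G3 downbeat m3
bar 3: v0=D3 v1=B3 downbeat M6
bar 4: v0=E3 v1=G3 downbeat m3
bar 5: v0=F3 v1=F4 downbeat P8
bar 6: v0=E3 v1=C4 downbeat m6
bar 7: v0=D3 v1=F3 downbeat m3
bar 8: v0=E3 v1=B3 downbeat P5
bar 9: v0=D3 v1=B3 downbeat M6
bar 10: v0=E3 v1=E4 downbeat P8
  -> R1 @ bar 1 tick 0 v(0, 1): E3/E4 P8 -> F3/F4 P8 similar
  -> R7 @ bar 2 tick 0 v(1,): F4->G3 leap 10st
  -> R2 @ bar 5 tick 0 v(0, 1): E3/G3 m3 -> F3/F4 P8 similar
  -> R7 @ bar 5 tick 0 v(1,): G3->F4 leap 10st
  -> R7 @ bar 7 tick 2 v(1,): F3->B3 leap 6st
  -> R7 @ bar 9 tick 2 v(1,): B3->F3 leap 6st
  -> R7 @ bar 9 tick 3 v(1,): F3->B3 leap 6st
  -> R2 @ bar 10 tick 0 v(0, 1): D3/B3 M6 -> E3/E4 P8 similar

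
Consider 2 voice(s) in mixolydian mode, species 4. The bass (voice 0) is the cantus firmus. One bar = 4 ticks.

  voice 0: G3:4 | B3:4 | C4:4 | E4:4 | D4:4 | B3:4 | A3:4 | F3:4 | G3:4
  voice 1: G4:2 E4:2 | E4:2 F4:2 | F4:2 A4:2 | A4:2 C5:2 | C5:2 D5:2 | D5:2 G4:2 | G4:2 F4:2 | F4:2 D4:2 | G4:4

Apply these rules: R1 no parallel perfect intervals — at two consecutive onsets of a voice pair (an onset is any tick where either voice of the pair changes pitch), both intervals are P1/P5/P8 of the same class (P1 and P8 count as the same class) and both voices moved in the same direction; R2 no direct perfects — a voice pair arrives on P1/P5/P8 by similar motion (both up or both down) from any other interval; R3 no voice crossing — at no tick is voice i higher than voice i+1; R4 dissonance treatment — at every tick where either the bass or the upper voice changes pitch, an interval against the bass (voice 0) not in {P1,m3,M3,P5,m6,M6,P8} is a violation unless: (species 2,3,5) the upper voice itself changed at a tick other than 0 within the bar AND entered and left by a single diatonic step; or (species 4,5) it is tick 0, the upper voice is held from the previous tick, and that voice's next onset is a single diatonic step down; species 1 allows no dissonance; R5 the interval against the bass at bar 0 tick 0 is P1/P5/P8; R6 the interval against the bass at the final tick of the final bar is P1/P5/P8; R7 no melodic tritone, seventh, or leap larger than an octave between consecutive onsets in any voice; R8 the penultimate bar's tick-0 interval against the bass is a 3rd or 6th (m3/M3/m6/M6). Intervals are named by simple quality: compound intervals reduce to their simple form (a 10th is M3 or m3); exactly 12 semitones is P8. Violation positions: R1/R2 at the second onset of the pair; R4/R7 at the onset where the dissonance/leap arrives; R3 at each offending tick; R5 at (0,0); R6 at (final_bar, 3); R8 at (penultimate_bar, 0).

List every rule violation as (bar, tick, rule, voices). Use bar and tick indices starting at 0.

bar 0: v0=G3 v1=G4 downbeat P8
bar 1: v0=B3 v1=E4 downbeat P4
bar 2: v0=C4 v1=F4 downbeat P4
bar 3: v0=E4 v1=A4 downbeat P4
bar 4: v0=D4 v1=C5 downbeat m7
bar 5: v0=B3 v1=D5 downbeat m3
bar 6: v0=A3 v1=G4 downbeat m7
bar 7: v0=F3 v1=F4 downbeat P8
bar 8: v0=G3 v1=G4 downbeat P8
  -> R4 @ bar 1 tick 0 v(0, 1): B3/E4 P4 untreated
  -> R4 @ bar 1 tick 2 v(0, 1): B3/F4 TT untreated
  -> R4 @ bar 2 tick 0 v(0, 1): C4/F4 P4 untreated
  -> R4 @ bar 3 tick 0 v(0, 1): E4/A4 P4 untreated
  -> R4 @ bar 4 tick 0 v(0, 1): D4/C5 m7 untreated
  -> R8 @ bar 7 tick 0 v(0, 1): penult P8 not 3rd/6th
  -> R2 @ bar 8 tick 0 v(0, 1): F3/D4 M6 -> G3/G4 P8 similar

(1, 0, R4, (0, 1))
(1, 2, R4, (0, 1))
(2, 0, R4, (0, 1))
(3, 0, R4, (0, 1))
(4, 0, R4, (0, 1))
(7, 0, R8, (0, 1))
(8, 0, R2, (0, 1))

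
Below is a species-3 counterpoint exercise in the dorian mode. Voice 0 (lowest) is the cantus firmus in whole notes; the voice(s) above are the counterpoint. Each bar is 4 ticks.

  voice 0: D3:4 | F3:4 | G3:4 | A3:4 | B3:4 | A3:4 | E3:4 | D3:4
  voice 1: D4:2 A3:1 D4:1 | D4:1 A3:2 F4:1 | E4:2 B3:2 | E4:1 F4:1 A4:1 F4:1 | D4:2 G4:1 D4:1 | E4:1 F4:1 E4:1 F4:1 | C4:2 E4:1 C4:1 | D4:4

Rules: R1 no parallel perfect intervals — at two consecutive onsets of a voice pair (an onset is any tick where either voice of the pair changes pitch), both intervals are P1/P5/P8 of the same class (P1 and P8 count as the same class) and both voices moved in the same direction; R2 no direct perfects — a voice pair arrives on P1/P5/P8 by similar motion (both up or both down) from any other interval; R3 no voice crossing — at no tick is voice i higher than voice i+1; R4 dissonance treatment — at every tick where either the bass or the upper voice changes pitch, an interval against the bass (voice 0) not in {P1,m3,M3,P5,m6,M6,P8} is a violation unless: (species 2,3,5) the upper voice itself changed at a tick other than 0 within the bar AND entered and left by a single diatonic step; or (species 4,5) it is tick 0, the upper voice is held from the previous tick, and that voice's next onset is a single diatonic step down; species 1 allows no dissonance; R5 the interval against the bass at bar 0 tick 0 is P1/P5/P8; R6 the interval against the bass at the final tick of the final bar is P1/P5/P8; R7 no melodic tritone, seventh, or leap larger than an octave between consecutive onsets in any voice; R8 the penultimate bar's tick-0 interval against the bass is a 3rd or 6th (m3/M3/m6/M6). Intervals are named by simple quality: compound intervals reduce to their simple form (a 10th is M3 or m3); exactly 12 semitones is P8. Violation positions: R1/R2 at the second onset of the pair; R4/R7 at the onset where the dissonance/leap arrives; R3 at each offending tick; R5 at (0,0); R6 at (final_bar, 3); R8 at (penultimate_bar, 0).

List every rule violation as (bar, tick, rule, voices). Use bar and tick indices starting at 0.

(3, 0, R2, (0, 1))

bar 0: v0=D3 v1=D4 downbeat P8
bar 1: v0=F3 v1=D4 downbeat M6
bar 2: v0=G3 v1=E4 downbeat M6
bar 3: v0=A3 v1=E4 downbeat P5
bar 4: v0=B3 v1=D4 downbeat m3
bar 5: v0=A3 v1=E4 downbeat P5
bar 6: v0=E3 v1=C4 downbeat m6
bar 7: v0=D3 v1=D4 downbeat P8
  -> R2 @ bar 3 tick 0 v(0, 1): G3/B3 M3 -> A3/E4 P5 similar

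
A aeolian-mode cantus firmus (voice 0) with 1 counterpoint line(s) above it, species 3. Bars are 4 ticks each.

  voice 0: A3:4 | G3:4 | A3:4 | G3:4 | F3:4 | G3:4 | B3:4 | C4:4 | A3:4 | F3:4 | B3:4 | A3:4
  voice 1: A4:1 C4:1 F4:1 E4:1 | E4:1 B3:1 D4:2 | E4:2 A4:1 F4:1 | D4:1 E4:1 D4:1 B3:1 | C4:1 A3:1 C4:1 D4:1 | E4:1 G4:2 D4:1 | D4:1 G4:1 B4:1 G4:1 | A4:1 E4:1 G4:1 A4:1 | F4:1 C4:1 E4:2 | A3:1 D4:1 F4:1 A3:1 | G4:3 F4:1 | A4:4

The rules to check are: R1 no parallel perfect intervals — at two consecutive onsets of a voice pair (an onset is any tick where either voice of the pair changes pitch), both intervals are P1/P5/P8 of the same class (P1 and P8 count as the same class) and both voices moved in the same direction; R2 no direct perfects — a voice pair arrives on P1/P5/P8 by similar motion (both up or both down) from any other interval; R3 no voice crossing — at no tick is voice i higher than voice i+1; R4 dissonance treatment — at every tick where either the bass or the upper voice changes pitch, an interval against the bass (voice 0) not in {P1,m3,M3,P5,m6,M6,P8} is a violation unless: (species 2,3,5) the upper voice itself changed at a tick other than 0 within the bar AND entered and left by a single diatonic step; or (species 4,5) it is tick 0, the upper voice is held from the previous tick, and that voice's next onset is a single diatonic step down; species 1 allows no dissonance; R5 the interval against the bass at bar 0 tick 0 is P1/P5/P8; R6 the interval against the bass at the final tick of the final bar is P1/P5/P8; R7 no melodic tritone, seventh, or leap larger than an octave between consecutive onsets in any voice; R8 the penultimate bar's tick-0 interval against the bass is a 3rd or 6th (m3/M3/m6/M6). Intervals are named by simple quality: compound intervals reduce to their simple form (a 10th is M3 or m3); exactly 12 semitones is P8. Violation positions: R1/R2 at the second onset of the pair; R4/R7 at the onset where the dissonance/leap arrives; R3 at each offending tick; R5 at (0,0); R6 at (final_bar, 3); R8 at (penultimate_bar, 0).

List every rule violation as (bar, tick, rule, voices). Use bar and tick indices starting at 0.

bar 0: v0=A3 v1=A4 downbeat P8
bar 1: v0=G3 v1=E4 downbeat M6
bar 2: v0=A3 v1=E4 downbeat P5
bar 3: v0=G3 v1=D4 downbeat P5
bar 4: v0=F3 v1=C4 downbeat P5
bar 5: v0=G3 v1=E4 downbeat M6
bar 6: v0=B3 v1=D4 downbeat m3
bar 7: v0=C4 v1=A4 downbeat M6
bar 8: v0=A3 v1=F4 downbeat m6
bar 9: v0=F3 v1=A3 downbeat M3
bar 10: v0=B3 v1=G4 downbeat m6
bar 11: v0=A3 v1=A4 downbeat P8
  -> R1 @ bar 2 tick 0 v(0, 1): G3/D4 P5 -> A3/E4 P5 similar
  -> R2 @ bar 3 tick 0 v(0, 1): A3/F4 m6 -> G3/D4 P5 similar
  -> R7 @ bar 10 tick 0 v(0,): F3->B3 leap 6st
  -> R7 @ bar 10 tick 0 v(1,): A3->G4 leap 10st
  -> R4 @ bar 10 tick 3 v(0, 1): B3/F4 TT untreated

(2, 0, R1, (0, 1))
(3, 0, R2, (0, 1))
(10, 0, R7, (0,))
(10, 0, R7, (1,))
(10, 3, R4, (0, 1))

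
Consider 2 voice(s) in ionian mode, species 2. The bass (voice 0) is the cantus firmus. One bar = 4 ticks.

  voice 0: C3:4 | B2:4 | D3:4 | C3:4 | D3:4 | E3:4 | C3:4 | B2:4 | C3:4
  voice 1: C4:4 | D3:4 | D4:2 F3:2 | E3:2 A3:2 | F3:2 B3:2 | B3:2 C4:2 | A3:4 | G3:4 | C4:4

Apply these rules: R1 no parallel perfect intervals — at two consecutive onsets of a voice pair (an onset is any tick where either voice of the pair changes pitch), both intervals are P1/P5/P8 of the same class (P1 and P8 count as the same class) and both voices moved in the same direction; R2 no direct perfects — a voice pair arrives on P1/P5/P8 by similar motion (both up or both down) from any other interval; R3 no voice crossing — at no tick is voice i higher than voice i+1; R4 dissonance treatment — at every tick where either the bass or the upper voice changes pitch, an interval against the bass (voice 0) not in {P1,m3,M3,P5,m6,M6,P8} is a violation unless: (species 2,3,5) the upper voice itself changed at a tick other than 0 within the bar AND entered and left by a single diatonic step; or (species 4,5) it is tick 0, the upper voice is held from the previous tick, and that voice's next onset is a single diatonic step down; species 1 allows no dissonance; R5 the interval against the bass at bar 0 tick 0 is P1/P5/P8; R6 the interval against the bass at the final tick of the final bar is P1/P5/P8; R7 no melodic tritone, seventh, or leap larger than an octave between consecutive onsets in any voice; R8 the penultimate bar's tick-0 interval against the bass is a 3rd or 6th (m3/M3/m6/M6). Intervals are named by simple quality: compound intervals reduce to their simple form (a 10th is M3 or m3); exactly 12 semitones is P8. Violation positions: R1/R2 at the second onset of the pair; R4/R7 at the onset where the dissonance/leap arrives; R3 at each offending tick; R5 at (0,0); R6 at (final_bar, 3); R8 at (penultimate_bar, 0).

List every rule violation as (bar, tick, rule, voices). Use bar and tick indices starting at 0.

bar 0: v0=C3 v1=C4 downbeat P8
bar 1: v0=B2 v1=D3 downbeat m3
bar 2: v0=D3 v1=D4 downbeat P8
bar 3: v0=C3 v1=E3 downbeat M3
bar 4: v0=D3 v1=F3 downbeat m3
bar 5: v0=E3 v1=B3 downbeat P5
bar 6: v0=C3 v1=A3 downbeat M6
bar 7: v0=B2 v1=G3 downbeat m6
bar 8: v0=C3 v1=C4 downbeat P8
  -> R7 @ bar 1 tick 0 v(1,): C4->D3 leap 10st
  -> R2 @ bar 2 tick 0 v(0, 1): B2/D3 m3 -> D3/D4 P8 similar
  -> R7 @ bar 4 tick 2 v(1,): F3->B3 leap 6st
  -> R2 @ bar 8 tick 0 v(0, 1): B2/G3 m6 -> C3/C4 P8 similar

(1, 0, R7, (1,))
(2, 0, R2, (0, 1))
(4, 2, R7, (1,))
(8, 0, R2, (0, 1))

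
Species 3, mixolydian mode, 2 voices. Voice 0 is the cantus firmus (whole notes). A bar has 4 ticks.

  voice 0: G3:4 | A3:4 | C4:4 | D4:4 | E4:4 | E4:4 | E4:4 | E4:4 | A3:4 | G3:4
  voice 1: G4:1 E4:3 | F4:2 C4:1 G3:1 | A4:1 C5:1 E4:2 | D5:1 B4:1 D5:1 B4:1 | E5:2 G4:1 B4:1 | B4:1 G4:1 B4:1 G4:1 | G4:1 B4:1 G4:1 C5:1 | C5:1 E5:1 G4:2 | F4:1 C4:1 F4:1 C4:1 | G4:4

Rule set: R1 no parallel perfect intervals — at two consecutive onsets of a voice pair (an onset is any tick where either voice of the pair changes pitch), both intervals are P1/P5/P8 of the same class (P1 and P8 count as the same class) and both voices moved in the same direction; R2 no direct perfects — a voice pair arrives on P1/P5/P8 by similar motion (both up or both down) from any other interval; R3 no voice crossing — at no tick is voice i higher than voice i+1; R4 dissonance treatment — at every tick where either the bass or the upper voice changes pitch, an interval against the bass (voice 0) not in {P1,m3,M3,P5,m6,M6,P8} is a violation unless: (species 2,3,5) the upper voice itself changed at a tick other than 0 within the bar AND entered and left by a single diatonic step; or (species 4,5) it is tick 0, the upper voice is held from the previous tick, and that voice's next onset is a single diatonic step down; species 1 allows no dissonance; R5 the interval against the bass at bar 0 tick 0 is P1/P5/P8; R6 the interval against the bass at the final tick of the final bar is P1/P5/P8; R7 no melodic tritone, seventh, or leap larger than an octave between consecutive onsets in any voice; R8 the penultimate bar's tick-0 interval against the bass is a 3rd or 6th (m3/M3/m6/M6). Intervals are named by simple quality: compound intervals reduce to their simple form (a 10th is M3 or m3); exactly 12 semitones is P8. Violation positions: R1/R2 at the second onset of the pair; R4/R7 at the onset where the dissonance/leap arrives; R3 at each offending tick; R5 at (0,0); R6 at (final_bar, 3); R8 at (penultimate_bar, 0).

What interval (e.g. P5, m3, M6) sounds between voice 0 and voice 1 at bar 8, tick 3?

m3

voice 0=A3 voice 1=C4 -> m3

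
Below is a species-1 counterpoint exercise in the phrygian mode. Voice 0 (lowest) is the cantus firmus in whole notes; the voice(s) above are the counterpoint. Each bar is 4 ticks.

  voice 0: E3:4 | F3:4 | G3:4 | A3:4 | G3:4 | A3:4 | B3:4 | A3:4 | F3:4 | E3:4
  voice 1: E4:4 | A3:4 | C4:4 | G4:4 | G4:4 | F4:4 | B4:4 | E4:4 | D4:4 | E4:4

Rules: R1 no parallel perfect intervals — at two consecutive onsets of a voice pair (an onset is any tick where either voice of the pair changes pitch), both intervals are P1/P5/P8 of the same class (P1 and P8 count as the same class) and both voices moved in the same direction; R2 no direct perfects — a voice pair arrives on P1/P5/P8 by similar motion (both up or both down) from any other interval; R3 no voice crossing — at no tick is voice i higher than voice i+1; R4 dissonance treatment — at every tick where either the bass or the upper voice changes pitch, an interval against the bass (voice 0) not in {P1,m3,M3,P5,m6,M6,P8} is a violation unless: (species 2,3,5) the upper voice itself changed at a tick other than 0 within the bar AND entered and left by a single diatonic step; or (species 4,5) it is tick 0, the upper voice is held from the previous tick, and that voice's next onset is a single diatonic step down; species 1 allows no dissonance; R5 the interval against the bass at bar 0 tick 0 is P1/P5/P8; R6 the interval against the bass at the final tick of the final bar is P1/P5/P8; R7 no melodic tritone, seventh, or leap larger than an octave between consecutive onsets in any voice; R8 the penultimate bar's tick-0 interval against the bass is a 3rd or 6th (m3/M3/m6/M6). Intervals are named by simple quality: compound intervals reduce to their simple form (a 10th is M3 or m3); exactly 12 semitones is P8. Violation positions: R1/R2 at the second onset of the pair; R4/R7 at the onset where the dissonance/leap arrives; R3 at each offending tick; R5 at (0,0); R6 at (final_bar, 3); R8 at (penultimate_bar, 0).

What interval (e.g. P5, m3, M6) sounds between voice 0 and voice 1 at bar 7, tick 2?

voice 0=A3 voice 1=E4 -> P5

P5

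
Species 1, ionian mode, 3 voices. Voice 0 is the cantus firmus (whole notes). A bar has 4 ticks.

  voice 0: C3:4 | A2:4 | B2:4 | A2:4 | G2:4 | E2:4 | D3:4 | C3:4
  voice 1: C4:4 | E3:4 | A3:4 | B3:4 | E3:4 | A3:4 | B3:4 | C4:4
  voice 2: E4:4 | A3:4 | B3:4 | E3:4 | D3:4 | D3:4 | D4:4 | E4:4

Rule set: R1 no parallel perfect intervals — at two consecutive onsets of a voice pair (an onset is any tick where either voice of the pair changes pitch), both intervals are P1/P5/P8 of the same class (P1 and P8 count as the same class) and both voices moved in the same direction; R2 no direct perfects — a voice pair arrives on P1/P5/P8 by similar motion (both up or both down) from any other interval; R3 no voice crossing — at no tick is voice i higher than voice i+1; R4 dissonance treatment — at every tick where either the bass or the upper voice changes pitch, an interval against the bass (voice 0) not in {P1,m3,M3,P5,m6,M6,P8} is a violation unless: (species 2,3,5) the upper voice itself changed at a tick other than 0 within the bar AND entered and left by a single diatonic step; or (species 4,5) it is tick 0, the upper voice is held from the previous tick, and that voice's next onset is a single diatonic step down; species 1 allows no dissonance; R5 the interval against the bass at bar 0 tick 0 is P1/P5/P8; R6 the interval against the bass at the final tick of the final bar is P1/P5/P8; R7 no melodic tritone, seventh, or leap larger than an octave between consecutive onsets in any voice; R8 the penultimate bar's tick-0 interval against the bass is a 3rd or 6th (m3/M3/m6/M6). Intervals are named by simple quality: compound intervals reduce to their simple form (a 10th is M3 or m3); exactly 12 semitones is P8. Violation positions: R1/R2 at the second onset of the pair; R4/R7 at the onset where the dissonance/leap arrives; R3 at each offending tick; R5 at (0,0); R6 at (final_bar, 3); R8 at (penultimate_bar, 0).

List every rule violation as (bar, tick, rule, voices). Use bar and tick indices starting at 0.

bar 0: v0=C3 v1=C4 v2=E4 downbeat M3
bar 1: v0=A2 v1=E3 v2=A3 downbeat P8
bar 2: v0=B2 v1=A3 v2=B3 downbeat P8
bar 3: v0=A2 v1=B3 v2=E3 downbeat P5
bar 4: v0=G2 v1=E3 v2=D3 downbeat P5
bar 5: v0=E2 v1=A3 v2=D3 downbeat m7
bar 6: v0=D3 v1=B3 v2=D4 downbeat P8
bar 7: v0=C3 v1=C4 v2=E4 downbeat M3
  -> R5 @ bar 0 tick 0 v(0, 2): opens on M3
  -> R2 @ bar 1 tick 0 v(0, 1): C3/C4 P8 -> A2/E3 P5 similar
  -> R2 @ bar 1 tick 0 v(0, 2): C3/E4 M3 -> A2/A3 P8 similar
  -> R1 @ bar 2 tick 0 v(0, 2): A2/A3 P8 -> B2/B3 P8 similar
  -> R4 @ bar 2 tick 0 v(0, 1): B2/A3 m7 untreated
  -> R2 @ bar 3 tick 0 v(0, 2): B2/B3 P8 -> A2/E3 P5 similar
  -> R3 @ bar 3 tick 0 v(1, 2): B3 above E3
  -> R4 @ bar 3 tick 0 v(0, 1): A2/B3 M2 untreated
  -> R3 @ bar 3 tick 1 v(1, 2): B3 above E3
  -> R3 @ bar 3 tick 2 v(1, 2): B3 above E3
  -> R3 @ bar 3 tick 3 v(1, 2): B3 above E3
  -> R1 @ bar 4 tick 0 v(0, 2): A2/E3 P5 -> G2/D3 P5 similar
  -> R3 @ bar 4 tick 0 v(1, 2): E3 above D3
  -> R3 @ bar 4 tick 1 v(1, 2): E3 above D3
  -> R3 @ bar 4 tick 2 v(1, 2): E3 above D3
  -> R3 @ bar 4 tick 3 v(1, 2): E3 above D3
  -> R3 @ bar 5 tick 0 v(1, 2): A3 above D3
  -> R4 @ bar 5 tick 0 v(0, 1): E2/A3 P4 untreated
  -> R4 @ bar 5 tick 0 v(0, 2): E2/D3 m7 untreated
  -> R3 @ bar 5 tick 1 v(1, 2): A3 above D3
  -> R3 @ bar 5 tick 2 v(1, 2): A3 above D3
  -> R3 @ bar 5 tick 3 v(1, 2): A3 above D3
  -> R2 @ bar 6 tick 0 v(0, 2): E2/D3 m7 -> D3/D4 P8 similar
  -> R7 @ bar 6 tick 0 v(0,): E2->D3 leap 10st
  -> R8 @ bar 6 tick 0 v(0, 2): penult P8 not 3rd/6th
  -> R6 @ bar 7 tick 3 v(0, 2): closes on M3

(0, 0, R5, (0, 2))
(1, 0, R2, (0, 1))
(1, 0, R2, (0, 2))
(2, 0, R1, (0, 2))
(2, 0, R4, (0, 1))
(3, 0, R2, (0, 2))
(3, 0, R3, (1, 2))
(3, 0, R4, (0, 1))
(3, 1, R3, (1, 2))
(3, 2, R3, (1, 2))
(3, 3, R3, (1, 2))
(4, 0, R1, (0, 2))
(4, 0, R3, (1, 2))
(4, 1, R3, (1, 2))
(4, 2, R3, (1, 2))
(4, 3, R3, (1, 2))
(5, 0, R3, (1, 2))
(5, 0, R4, (0, 1))
(5, 0, R4, (0, 2))
(5, 1, R3, (1, 2))
(5, 2, R3, (1, 2))
(5, 3, R3, (1, 2))
(6, 0, R2, (0, 2))
(6, 0, R7, (0,))
(6, 0, R8, (0, 2))
(7, 3, R6, (0, 2))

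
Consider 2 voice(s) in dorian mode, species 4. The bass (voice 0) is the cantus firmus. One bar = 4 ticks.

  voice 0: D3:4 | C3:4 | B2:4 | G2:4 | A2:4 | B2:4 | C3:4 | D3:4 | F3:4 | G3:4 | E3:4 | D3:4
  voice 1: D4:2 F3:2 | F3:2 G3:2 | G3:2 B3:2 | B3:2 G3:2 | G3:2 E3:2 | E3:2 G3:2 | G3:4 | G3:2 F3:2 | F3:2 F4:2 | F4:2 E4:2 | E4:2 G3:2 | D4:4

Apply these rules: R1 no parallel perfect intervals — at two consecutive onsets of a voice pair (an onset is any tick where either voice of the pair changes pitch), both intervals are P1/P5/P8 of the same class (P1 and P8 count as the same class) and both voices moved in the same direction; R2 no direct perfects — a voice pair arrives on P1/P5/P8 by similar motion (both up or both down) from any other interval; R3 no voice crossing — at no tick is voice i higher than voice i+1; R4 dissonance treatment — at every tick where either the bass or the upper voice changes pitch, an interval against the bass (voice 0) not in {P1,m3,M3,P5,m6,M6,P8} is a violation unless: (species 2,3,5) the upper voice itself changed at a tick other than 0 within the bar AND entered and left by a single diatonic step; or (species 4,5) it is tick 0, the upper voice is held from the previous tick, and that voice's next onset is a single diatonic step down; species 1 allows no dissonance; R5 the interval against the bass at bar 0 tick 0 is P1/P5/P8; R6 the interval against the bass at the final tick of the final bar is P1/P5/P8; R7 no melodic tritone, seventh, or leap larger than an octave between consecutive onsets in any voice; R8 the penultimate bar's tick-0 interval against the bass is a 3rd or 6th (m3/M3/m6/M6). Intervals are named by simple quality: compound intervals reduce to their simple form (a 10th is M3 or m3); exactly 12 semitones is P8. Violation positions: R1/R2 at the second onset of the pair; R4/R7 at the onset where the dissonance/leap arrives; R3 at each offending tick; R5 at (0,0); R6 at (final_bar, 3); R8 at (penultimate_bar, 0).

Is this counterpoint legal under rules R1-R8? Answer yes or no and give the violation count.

bar 0: v0=D3 v1=D4 (P8)
bar 1: v0=C3 v1=F3 (P4)
bar 2: v0=B2 v1=G3 (m6)
bar 3: v0=G2 v1=B3 (M3)
bar 4: v0=A2 v1=G3 (m7)
bar 5: v0=B2 v1=E3 (P4)
bar 6: v0=C3 v1=G3 (P5)
bar 7: v0=D3 v1=G3 (P4)
bar 8: v0=F3 v1=F3 (P1)
bar 9: v0=G3 v1=F4 (m7)
bar 10: v0=E3 v1=E4 (P8)
bar 11: v0=D3 v1=D4 (P8)
  R4 @ bar1.0: C3/F3 P4 untreated
  R4 @ bar4.0: A2/G3 m7 untreated
  R4 @ bar5.0: B2/E3 P4 untreated
  R8 @ bar10.0: penult P8 not 3rd/6th

No (4 violations)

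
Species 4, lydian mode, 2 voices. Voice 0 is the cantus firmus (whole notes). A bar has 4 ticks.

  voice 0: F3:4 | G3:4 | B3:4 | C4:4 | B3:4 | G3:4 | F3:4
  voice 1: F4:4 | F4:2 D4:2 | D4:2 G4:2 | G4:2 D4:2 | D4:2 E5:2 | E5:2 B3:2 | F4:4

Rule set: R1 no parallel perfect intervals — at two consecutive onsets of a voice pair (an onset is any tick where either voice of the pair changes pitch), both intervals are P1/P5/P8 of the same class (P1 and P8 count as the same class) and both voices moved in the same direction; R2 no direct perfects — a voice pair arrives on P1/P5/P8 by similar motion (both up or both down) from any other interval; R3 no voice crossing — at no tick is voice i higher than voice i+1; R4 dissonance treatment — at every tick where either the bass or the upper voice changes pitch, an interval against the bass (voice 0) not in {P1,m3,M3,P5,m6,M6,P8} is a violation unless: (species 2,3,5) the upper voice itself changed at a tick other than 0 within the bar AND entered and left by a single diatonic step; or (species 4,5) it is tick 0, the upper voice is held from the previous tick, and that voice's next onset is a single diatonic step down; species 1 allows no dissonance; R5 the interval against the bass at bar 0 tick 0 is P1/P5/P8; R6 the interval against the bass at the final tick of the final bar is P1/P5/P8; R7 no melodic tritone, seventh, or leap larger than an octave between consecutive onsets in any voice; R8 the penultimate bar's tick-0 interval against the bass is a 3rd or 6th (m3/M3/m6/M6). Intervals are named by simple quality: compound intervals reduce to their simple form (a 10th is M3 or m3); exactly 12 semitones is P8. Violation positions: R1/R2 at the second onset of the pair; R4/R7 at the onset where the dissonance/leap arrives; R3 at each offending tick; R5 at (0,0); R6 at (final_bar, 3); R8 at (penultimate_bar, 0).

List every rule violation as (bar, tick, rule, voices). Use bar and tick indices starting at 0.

bar 0: v0=F3 v1=F4 downbeat P8
bar 1: v0=G3 v1=F4 downbeat m7
bar 2: v0=B3 v1=D4 downbeat m3
bar 3: v0=C4 v1=G4 downbeat P5
bar 4: v0=B3 v1=D4 downbeat m3
bar 5: v0=G3 v1=E5 downbeat M6
bar 6: v0=F3 v1=F4 downbeat P8
  -> R4 @ bar 1 tick 0 v(0, 1): G3/F4 m7 untreated
  -> R4 @ bar 3 tick 2 v(0, 1): C4/D4 M2 untreated
  -> R4 @ bar 4 tick 2 v(0, 1): B3/E5 P4 untreated
  -> R7 @ bar 4 tick 2 v(1,): D4->E5 leap 14st
  -> R7 @ bar 5 tick 2 v(1,): E5->B3 leap 17st
  -> R7 @ bar 6 tick 0 v(1,): B3->F4 leap 6st

(1, 0, R4, (0, 1))
(3, 2, R4, (0, 1))
(4, 2, R4, (0, 1))
(4, 2, R7, (1,))
(5, 2, R7, (1,))
(6, 0, R7, (1,))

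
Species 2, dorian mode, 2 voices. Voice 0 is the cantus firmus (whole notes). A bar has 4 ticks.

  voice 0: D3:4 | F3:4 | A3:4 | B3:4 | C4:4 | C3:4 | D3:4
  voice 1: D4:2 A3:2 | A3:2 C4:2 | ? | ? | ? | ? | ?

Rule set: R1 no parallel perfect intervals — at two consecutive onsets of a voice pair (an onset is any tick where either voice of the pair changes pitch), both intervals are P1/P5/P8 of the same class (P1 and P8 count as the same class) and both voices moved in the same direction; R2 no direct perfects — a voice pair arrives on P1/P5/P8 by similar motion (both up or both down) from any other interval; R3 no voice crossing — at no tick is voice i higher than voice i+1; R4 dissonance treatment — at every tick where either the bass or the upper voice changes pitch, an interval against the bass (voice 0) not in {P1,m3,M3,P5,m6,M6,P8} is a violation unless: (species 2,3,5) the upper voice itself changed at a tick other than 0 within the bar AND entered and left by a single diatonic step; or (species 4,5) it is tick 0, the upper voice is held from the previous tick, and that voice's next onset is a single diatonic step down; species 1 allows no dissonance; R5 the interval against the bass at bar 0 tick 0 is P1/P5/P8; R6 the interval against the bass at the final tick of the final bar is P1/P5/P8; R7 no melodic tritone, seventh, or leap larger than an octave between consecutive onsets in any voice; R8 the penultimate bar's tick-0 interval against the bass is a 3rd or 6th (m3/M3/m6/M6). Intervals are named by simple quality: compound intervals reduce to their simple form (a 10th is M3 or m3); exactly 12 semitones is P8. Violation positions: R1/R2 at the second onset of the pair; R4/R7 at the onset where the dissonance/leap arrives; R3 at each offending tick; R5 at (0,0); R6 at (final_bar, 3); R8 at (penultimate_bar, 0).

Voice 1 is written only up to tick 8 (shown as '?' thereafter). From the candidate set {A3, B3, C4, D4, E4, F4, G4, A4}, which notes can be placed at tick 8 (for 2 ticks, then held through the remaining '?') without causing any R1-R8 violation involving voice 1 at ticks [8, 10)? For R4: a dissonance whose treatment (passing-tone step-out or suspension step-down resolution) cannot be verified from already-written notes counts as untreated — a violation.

{A3, C4, F4}

A3: legal
B3: violates R4
C4: legal
D4: violates R4
E4: violates R1
F4: legal
G4: violates R4
A4: violates R2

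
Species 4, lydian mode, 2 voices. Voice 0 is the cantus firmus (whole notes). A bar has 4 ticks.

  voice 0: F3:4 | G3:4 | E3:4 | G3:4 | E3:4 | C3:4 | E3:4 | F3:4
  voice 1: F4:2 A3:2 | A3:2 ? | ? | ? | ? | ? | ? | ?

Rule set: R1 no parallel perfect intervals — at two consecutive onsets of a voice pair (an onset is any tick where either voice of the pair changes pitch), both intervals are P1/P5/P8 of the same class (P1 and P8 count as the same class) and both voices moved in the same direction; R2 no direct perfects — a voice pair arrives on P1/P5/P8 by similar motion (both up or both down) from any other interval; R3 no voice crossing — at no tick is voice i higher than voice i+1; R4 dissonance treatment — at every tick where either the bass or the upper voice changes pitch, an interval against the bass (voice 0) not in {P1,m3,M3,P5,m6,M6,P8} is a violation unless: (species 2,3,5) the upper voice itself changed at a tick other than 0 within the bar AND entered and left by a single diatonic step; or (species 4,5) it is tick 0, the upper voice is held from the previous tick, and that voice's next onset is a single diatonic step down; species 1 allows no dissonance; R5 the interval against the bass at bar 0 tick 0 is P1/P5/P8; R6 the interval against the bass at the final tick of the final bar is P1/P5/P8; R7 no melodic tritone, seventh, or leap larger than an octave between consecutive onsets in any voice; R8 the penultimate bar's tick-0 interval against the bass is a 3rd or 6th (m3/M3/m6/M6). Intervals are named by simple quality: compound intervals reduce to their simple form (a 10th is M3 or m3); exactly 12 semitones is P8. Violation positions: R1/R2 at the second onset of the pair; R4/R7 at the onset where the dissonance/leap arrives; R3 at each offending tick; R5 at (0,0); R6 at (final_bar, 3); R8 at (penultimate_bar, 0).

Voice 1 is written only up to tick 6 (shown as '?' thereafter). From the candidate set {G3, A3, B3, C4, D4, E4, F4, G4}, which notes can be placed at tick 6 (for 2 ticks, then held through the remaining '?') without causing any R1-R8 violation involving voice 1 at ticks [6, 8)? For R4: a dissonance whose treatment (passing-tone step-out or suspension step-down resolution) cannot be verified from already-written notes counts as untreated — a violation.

{A3, B3, D4, E4, G3}

G3: legal
A3: legal
B3: legal
C4: violates R4
D4: legal
E4: legal
F4: violates R4
G4: violates R7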